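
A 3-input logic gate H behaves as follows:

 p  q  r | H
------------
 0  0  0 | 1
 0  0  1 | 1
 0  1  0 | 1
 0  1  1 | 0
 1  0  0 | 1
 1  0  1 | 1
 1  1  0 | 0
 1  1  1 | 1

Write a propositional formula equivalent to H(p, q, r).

H(p, q, r) = ¬(((¬p ∧ q) ∧ r) ∨ ((p ∧ q) ∧ ¬r))

There are just 2 zero rows: (0,1,1), (1,1,0). Their minterms are ¬p·q·r, p·q·¬r; the OR of those covers precisely the 0-outputs, and negating it yields H.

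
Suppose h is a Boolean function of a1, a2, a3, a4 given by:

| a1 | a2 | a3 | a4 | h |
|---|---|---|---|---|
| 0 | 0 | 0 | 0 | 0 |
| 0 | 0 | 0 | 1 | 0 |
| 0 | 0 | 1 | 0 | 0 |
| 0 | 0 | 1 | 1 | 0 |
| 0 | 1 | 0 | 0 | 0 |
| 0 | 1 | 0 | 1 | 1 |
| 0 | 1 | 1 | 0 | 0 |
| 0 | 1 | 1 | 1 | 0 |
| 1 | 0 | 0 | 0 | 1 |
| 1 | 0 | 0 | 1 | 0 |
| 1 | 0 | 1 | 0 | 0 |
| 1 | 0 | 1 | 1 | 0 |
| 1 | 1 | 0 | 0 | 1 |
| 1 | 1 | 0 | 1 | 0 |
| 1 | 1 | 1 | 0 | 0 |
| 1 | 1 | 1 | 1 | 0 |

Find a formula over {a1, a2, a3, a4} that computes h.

Collect the rows where h=1 — (0,1,0,1), (1,0,0,0), (1,1,0,0) — and write one minterm per row: ¬a1·a2·¬a3·a4, a1·¬a2·¬a3·¬a4, a1·a2·¬a3·¬a4. Their union (logical OR) reproduces the table exactly.

h(a1, a2, a3, a4) = ((((a1' · a2) · a3') · a4) + (((a1 · a2') · a3') · a4')) + (((a1 · a2) · a3') · a4')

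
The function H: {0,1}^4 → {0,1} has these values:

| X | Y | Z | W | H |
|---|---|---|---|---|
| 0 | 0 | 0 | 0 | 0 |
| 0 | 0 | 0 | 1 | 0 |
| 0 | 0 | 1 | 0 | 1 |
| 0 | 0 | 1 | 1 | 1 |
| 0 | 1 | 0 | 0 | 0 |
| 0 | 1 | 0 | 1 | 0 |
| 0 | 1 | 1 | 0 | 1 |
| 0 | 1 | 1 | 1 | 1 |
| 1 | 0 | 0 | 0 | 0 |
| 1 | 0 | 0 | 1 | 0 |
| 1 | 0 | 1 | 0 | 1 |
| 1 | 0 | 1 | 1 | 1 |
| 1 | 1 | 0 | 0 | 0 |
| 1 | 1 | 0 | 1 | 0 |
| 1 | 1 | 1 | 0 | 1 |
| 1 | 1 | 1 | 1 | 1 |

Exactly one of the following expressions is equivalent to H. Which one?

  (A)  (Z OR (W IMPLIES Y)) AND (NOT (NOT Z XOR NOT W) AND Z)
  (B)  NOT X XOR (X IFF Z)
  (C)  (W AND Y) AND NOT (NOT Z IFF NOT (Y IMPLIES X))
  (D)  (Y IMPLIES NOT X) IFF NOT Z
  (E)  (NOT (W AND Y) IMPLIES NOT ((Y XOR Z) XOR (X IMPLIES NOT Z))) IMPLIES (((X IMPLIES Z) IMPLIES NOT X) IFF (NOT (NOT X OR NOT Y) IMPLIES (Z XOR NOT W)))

B

(A) disagrees with H on (0,0,1,0) (formula → 0, table → 1); rule it out.
(C) disagrees with H on (0,0,1,0) (formula → 0, table → 1); rule it out.
(D) disagrees with H on (0,0,0,0) (formula → 1, table → 0); rule it out.
(E) disagrees with H on (0,0,0,0) (formula → 1, table → 0); rule it out.
That leaves (B). Evaluating it on every row reproduces the table of H exactly.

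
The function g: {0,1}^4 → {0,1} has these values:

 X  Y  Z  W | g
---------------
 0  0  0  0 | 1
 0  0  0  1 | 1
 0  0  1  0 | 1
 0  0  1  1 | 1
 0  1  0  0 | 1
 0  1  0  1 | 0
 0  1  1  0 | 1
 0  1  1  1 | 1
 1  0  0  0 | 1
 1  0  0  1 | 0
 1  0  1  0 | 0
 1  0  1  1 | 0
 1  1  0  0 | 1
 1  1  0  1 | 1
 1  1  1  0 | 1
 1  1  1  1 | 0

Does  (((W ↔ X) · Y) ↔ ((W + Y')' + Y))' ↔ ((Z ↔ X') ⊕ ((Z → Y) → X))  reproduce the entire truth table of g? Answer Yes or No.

No

Test each input against both g and the formula:
  X=0, Y=0, Z=0, W=0: formula gives 1, g = 1 ✓
  X=0, Y=0, Z=0, W=1: formula gives 1, g = 1 ✓
  X=0, Y=0, Z=1, W=0: formula gives 1, g = 1 ✓
  X=0, Y=0, Z=1, W=1: formula gives 1, g = 1 ✓
  …
  X=0, Y=1, Z=1, W=0: formula gives 0, but g = 1 ✗
Since they disagree at (0,1,1,0), the expression is not a correct formula for g.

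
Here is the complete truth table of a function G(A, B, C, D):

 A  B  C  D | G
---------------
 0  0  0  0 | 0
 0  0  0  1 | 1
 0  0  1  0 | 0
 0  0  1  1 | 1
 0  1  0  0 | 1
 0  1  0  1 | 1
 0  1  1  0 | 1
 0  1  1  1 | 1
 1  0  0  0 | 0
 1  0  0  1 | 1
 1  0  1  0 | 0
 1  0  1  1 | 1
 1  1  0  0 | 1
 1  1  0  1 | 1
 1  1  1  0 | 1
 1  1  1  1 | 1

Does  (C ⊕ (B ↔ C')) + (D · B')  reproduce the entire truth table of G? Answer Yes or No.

Yes

Test each input against both G and the formula:
  A=0, B=0, C=0, D=0: formula gives 0, G = 0 ✓
  A=0, B=0, C=0, D=1: formula gives 1, G = 1 ✓
  A=0, B=0, C=1, D=0: formula gives 0, G = 0 ✓
  A=0, B=0, C=1, D=1: formula gives 1, G = 1 ✓
  …and likewise for the remaining 12 rows.
No disagreement on any input; they are logically equivalent.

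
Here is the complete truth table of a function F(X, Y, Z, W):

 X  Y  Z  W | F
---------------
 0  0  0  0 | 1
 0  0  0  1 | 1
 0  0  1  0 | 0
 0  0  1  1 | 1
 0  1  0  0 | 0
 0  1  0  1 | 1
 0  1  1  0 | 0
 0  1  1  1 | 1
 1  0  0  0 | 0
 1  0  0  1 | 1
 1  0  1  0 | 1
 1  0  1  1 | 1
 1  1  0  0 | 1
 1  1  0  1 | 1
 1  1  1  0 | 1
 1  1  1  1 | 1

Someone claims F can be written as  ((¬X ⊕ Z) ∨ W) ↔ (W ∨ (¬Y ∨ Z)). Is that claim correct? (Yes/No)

Yes

Test each input against both F and the formula:
  X=0, Y=0, Z=0, W=0: formula gives 1, F = 1 ✓
  X=0, Y=0, Z=0, W=1: formula gives 1, F = 1 ✓
  X=0, Y=0, Z=1, W=0: formula gives 0, F = 0 ✓
  X=0, Y=0, Z=1, W=1: formula gives 1, F = 1 ✓
  …and likewise for the remaining 12 rows.
Every row agrees, so the formula is equivalent.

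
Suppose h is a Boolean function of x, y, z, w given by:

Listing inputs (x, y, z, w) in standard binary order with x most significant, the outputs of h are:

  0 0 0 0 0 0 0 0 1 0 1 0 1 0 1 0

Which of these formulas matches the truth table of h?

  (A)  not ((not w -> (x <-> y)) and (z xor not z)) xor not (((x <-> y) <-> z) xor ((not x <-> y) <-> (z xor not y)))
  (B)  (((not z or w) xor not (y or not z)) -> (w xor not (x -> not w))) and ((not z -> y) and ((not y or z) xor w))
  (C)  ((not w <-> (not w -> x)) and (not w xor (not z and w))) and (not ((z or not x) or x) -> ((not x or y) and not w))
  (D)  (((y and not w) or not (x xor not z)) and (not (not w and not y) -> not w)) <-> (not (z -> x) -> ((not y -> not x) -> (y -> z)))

(A) fails at (0,0,0,0): the formula yields 1, h is 0.
(B) fails at (0,1,0,1): the formula yields 1, h is 0.
(D) fails at (0,0,1,0): the formula yields 1, h is 0.
That leaves (C). Evaluating it on every row reproduces the table of h exactly.

C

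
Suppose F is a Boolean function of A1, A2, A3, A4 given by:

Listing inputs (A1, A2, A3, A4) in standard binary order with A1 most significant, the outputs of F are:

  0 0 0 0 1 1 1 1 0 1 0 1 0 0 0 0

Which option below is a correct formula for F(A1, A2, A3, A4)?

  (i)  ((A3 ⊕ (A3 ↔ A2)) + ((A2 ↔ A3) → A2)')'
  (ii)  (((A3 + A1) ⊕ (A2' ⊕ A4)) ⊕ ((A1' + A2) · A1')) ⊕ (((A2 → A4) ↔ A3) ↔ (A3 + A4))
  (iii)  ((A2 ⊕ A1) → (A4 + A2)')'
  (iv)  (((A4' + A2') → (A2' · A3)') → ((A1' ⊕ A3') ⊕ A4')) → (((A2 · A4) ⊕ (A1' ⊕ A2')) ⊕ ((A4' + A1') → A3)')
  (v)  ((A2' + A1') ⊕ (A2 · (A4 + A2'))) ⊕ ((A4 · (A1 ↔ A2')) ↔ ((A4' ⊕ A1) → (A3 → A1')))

(i) fails at (1,0,0,1): the formula yields 0, F is 1.
(ii) fails at (0,0,0,0): the formula yields 1, F is 0.
(iv) fails at (0,0,0,0): the formula yields 1, F is 0.
(v) fails at (0,0,0,0): the formula yields 1, F is 0.
Only (iii) survives; checking it on all 16 rows confirms it matches F.

iii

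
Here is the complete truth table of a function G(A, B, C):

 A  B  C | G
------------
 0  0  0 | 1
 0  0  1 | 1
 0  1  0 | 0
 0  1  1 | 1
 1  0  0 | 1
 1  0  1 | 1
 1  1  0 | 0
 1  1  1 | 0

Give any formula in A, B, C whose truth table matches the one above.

The 0-rows are (0,1,0), (1,1,0), (1,1,1). Take each as a conjunction (¬A·B·¬C, A·B·¬C, A·B·C), form their disjunction, and complement — that gives a formula that is 1 everywhere G is.

G(A, B, C) = not ((((not A and B) and not C) or ((A and B) and not C)) or ((A and B) and C))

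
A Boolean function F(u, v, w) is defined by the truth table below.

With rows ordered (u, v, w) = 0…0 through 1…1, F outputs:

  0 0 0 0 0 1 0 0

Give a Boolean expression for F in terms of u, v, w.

F(u, v, w) = (u AND NOT v) AND w

F is 1 on exactly one input, (1,0,1), whose minterm is u·¬v·w. So F is just that conjunction.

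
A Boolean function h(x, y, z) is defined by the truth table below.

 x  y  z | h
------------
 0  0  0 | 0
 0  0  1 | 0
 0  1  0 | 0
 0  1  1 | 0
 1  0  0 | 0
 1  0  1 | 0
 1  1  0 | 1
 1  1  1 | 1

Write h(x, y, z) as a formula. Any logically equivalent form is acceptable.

The 1-rows are (1,1,0), (1,1,1). Each contributes one minterm — x·y·¬z; x·y·z — and their disjunction is a sum-of-products form of h.

h(x, y, z) = ((x AND y) AND NOT z) OR ((x AND y) AND z)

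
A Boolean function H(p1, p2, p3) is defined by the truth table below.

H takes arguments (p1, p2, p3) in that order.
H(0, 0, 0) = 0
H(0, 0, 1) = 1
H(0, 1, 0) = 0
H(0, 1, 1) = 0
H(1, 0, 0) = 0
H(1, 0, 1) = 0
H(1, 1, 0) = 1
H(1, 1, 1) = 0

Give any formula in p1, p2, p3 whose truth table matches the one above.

Collect the rows where H=1 — (0,0,1), (1,1,0) — and write one minterm per row: ¬p1·¬p2·p3, p1·p2·¬p3. Their union (logical OR) reproduces the table exactly.

H(p1, p2, p3) = ((not p1 and not p2) and p3) or ((p1 and p2) and not p3)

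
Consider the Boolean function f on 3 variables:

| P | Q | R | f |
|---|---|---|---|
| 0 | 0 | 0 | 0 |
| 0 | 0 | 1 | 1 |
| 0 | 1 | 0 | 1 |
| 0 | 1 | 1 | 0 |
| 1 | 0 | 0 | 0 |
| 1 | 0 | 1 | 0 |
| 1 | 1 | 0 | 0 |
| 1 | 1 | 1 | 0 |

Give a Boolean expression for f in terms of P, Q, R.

The 1-rows are (0,0,1), (0,1,0). Each contributes one minterm — ¬P·¬Q·R; ¬P·Q·¬R — and their disjunction is a sum-of-products form of f.

f(P, Q, R) = ((¬P ∧ ¬Q) ∧ R) ∨ ((¬P ∧ Q) ∧ ¬R)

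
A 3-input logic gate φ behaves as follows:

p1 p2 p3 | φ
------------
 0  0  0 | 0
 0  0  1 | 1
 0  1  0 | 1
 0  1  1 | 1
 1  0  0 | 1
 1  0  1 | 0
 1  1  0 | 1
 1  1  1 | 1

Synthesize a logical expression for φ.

φ is 0 on only 2 rows — (0,0,0), (1,0,1). Writing each as a minterm (¬p1·¬p2·¬p3, p1·¬p2·p3) and OR-ing them characterizes exactly where φ=0, so φ is the negation of that disjunction.

φ(p1, p2, p3) = ¬(((¬p1 ∧ ¬p2) ∧ ¬p3) ∨ ((p1 ∧ ¬p2) ∧ p3))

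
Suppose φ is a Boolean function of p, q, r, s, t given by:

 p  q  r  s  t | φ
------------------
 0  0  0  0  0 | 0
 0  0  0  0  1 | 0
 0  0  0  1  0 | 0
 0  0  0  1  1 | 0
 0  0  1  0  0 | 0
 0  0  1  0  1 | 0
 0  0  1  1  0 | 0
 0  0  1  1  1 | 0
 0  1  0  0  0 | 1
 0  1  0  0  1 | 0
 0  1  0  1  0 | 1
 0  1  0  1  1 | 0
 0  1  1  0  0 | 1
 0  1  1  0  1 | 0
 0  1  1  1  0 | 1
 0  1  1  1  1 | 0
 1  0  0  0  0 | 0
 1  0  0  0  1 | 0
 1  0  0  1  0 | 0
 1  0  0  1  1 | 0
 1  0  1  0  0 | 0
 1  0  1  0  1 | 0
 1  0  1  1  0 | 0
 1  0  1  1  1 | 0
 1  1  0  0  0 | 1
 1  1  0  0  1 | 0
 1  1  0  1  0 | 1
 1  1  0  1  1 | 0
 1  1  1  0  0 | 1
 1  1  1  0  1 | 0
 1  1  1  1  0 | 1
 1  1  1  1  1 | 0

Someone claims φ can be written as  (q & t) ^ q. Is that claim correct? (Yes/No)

Yes

Test each input against both φ and the formula:
  p=0, q=0, r=0, s=0, t=0: formula gives 0, φ = 0 ✓
  p=0, q=0, r=0, s=0, t=1: formula gives 0, φ = 0 ✓
  p=0, q=0, r=0, s=1, t=0: formula gives 0, φ = 0 ✓
  p=0, q=0, r=0, s=1, t=1: formula gives 0, φ = 0 ✓
  … (the remaining 28 rows also agree.)
All 32 rows match — the expression computes φ exactly.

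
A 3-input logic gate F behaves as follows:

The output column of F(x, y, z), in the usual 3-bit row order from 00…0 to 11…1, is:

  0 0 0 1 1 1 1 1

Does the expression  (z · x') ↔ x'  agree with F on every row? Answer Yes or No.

Test each input against both F and the formula:
  x=0, y=0, z=0: formula gives 0, F = 0 ✓
  x=0, y=0, z=1: formula gives 1, but F = 0 ✗
Since they disagree at (0,0,1), the expression is not a correct formula for F.

No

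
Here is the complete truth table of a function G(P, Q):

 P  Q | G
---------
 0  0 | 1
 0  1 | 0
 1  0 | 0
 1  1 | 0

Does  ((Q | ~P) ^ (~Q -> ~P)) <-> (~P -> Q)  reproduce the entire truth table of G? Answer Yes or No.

Yes

Evaluate ((Q | ~P) ^ (~Q -> ~P)) <-> (~P -> Q) on each row and compare to G:
  P=0, Q=0: formula gives 1, G = 1 ✓
  P=0, Q=1: formula gives 0, G = 0 ✓
  P=1, Q=0: formula gives 0, G = 0 ✓
  P=1, Q=1: formula gives 0, G = 0 ✓
All 4 rows match — the expression computes G exactly.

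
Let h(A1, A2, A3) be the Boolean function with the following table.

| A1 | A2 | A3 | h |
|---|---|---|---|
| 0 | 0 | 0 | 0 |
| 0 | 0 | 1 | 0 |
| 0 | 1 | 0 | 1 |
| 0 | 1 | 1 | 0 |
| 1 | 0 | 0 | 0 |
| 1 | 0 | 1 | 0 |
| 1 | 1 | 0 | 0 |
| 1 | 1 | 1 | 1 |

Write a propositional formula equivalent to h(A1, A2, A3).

h=1 on 2 inputs: (0,1,0), (1,1,1). Reading each as a conjunction of literals (¬A1·A2·¬A3, A1·A2·A3) and taking the OR gives the canonical DNF.

h(A1, A2, A3) = ((¬A1 ∧ A2) ∧ ¬A3) ∨ ((A1 ∧ A2) ∧ A3)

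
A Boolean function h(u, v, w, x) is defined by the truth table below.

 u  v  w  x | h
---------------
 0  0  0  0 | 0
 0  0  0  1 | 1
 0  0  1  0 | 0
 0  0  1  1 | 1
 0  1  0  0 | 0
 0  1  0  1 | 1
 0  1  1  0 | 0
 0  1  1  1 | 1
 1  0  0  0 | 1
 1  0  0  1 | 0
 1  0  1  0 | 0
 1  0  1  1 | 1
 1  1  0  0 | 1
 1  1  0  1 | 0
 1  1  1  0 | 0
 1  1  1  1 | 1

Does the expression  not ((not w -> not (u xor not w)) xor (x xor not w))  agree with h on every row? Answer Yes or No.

Evaluate not ((not w -> not (u xor not w)) xor (x xor not w)) on each row and compare to h:
  u=0, v=0, w=0, x=0: formula gives 0, h = 0 ✓
  u=0, v=0, w=0, x=1: formula gives 1, h = 1 ✓
  u=0, v=0, w=1, x=0: formula gives 0, h = 0 ✓
  u=0, v=0, w=1, x=1: formula gives 1, h = 1 ✓
  … (the remaining 12 rows also agree.)
No disagreement on any input; they are logically equivalent.

Yes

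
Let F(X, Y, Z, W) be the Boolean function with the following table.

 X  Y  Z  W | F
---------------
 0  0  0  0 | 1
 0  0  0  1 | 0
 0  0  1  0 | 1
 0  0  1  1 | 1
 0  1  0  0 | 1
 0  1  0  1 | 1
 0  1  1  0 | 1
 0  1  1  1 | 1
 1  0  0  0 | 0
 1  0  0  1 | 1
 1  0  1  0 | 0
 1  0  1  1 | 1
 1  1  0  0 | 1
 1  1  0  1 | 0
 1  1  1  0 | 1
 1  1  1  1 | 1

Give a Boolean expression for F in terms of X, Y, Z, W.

The 0-rows are (0,0,0,1), (1,0,0,0), (1,0,1,0), (1,1,0,1). Take each as a conjunction (¬X·¬Y·¬Z·W, X·¬Y·¬Z·¬W, X·¬Y·Z·¬W, X·Y·¬Z·W), form their disjunction, and complement — that gives a formula that is 1 everywhere F is.

F(X, Y, Z, W) = ¬((((((¬X ∧ ¬Y) ∧ ¬Z) ∧ W) ∨ (((X ∧ ¬Y) ∧ ¬Z) ∧ ¬W)) ∨ (((X ∧ ¬Y) ∧ Z) ∧ ¬W)) ∨ (((X ∧ Y) ∧ ¬Z) ∧ W))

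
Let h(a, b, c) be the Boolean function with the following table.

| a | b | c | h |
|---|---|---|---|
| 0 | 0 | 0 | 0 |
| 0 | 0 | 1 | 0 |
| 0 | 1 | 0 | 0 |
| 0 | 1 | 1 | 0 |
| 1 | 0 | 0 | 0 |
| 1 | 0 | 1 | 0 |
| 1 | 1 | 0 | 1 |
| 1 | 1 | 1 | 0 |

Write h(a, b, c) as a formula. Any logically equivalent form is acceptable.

h(a, b, c) = (a AND b) AND NOT c

Only row (1,1,0) gives 1. That row's minterm a·b·¬c is h directly.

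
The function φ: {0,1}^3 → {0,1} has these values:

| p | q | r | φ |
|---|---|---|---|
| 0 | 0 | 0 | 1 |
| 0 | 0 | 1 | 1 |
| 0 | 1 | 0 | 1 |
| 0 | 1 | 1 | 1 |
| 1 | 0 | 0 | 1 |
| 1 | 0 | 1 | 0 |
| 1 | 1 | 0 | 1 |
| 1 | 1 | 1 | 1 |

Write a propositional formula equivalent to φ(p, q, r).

φ is 0 on exactly one input, (1,0,1), whose minterm is p·¬q·r. So φ is the negation of that single conjunction.

φ(p, q, r) = NOT ((p AND NOT q) AND r)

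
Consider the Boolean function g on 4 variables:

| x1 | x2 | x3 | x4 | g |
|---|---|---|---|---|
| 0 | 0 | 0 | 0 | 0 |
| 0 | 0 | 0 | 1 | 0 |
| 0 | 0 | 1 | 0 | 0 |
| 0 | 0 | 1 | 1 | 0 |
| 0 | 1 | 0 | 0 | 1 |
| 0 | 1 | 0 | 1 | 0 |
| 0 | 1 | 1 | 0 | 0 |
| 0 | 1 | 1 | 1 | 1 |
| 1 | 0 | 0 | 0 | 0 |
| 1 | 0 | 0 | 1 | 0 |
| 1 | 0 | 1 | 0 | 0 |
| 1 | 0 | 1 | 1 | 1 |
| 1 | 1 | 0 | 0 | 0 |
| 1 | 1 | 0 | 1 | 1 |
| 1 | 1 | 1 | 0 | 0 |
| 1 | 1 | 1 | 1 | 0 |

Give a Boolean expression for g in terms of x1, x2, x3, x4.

Collect the rows where g=1 — (0,1,0,0), (0,1,1,1), (1,0,1,1), (1,1,0,1) — and write one minterm per row: ¬x1·x2·¬x3·¬x4, ¬x1·x2·x3·x4, x1·¬x2·x3·x4, x1·x2·¬x3·x4. Their union (logical OR) reproduces the table exactly.

g(x1, x2, x3, x4) = (((((¬x1 ∧ x2) ∧ ¬x3) ∧ ¬x4) ∨ (((¬x1 ∧ x2) ∧ x3) ∧ x4)) ∨ (((x1 ∧ ¬x2) ∧ x3) ∧ x4)) ∨ (((x1 ∧ x2) ∧ ¬x3) ∧ x4)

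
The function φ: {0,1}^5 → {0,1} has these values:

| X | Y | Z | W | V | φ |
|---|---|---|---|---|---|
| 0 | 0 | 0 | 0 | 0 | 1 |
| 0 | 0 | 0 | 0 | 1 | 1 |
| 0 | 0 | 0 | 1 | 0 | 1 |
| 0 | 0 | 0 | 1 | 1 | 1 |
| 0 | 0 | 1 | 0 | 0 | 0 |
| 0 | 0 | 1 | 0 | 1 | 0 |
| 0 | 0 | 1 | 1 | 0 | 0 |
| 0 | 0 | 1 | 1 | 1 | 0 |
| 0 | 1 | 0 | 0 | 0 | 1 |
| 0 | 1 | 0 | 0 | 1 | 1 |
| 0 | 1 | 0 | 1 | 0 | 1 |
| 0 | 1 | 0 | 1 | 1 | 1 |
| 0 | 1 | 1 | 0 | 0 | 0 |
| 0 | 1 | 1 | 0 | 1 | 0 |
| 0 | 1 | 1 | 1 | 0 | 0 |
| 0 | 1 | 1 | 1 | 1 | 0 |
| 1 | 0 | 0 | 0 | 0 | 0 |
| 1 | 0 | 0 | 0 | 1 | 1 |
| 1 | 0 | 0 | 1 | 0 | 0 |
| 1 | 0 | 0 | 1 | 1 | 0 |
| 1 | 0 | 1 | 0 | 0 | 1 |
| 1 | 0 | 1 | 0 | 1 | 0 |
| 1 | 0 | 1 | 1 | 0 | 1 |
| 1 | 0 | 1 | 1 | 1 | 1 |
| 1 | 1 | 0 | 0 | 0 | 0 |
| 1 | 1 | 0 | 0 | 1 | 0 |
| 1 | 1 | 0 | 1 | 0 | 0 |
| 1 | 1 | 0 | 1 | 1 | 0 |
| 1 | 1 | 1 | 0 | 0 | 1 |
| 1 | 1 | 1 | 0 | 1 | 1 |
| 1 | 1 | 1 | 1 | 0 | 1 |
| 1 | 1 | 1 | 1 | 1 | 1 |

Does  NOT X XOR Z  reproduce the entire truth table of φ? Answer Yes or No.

Test each input against both φ and the formula:
  X=0, Y=0, Z=0, W=0, V=0: formula gives 1, φ = 1 ✓
  X=0, Y=0, Z=0, W=0, V=1: formula gives 1, φ = 1 ✓
  X=0, Y=0, Z=0, W=1, V=0: formula gives 1, φ = 1 ✓
  X=0, Y=0, Z=0, W=1, V=1: formula gives 1, φ = 1 ✓
  …
  X=1, Y=0, Z=0, W=0, V=1: formula gives 0, but φ = 1 ✗
Since they disagree at (1,0,0,0,1), the expression is not a correct formula for φ.

No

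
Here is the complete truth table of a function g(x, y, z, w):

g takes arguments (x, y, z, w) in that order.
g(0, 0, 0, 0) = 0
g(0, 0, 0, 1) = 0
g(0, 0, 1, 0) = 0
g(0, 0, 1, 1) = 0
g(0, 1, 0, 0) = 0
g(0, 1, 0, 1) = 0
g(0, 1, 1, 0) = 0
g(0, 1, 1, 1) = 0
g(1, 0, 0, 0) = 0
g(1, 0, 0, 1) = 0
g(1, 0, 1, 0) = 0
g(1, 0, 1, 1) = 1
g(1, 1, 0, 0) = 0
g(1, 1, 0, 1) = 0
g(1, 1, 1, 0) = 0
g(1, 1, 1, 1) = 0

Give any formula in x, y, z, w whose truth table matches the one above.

g(x, y, z, w) = ((x & ~y) & z) & w

Only row (1,0,1,1) gives 1. That row's minterm x·¬y·z·w is g directly.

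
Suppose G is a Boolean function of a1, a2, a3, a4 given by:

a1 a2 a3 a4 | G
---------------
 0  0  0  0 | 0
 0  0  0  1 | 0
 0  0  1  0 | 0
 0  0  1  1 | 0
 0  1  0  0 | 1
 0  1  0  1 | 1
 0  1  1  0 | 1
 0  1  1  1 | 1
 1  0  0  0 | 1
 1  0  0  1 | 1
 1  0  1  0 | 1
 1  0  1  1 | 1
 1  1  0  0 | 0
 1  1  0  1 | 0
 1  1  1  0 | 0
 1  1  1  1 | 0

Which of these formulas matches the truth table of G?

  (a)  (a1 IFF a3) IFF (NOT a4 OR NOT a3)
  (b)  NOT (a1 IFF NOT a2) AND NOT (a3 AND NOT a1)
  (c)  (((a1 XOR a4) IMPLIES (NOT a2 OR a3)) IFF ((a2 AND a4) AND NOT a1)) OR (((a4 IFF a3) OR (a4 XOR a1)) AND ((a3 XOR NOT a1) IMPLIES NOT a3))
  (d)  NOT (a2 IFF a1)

d

(a) disagrees with G on (0,0,0,0) (formula → 1, table → 0); rule it out.
(b) disagrees with G on (0,0,0,0) (formula → 1, table → 0); rule it out.
(c) disagrees with G on (0,0,0,0) (formula → 1, table → 0); rule it out.
Only (d) survives; checking it on all 16 rows confirms it matches G.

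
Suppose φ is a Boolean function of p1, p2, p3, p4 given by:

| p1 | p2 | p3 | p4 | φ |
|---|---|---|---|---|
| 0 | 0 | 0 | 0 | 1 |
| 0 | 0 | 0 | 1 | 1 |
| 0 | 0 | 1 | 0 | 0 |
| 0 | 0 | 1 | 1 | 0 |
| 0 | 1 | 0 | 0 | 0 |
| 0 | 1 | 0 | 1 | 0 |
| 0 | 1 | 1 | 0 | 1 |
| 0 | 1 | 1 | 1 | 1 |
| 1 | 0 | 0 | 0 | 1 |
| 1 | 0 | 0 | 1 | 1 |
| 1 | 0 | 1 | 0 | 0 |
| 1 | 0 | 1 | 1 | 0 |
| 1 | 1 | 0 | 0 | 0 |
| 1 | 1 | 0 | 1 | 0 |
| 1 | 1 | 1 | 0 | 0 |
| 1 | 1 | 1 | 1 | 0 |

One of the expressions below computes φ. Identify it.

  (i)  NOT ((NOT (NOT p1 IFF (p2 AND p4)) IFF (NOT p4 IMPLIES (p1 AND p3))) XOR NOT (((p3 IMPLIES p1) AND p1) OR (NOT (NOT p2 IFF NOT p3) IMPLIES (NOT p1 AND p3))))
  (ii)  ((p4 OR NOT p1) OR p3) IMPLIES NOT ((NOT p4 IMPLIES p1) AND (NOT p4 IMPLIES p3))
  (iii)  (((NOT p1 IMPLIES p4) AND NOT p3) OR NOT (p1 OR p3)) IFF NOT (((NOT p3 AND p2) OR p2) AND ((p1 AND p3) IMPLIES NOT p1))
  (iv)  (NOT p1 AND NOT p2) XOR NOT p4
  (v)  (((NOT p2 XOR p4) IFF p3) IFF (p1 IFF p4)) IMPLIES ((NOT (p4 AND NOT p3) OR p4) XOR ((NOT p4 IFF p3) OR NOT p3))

iii

(i) disagrees with φ on (0,0,0,1) (formula → 0, table → 1); rule it out.
(ii) disagrees with φ on (0,0,0,1) (formula → 0, table → 1); rule it out.
(iv) disagrees with φ on (0,0,0,0) (formula → 0, table → 1); rule it out.
(v) disagrees with φ on (0,0,1,1) (formula → 1, table → 0); rule it out.
Only (iii) survives; checking it on all 16 rows confirms it matches φ.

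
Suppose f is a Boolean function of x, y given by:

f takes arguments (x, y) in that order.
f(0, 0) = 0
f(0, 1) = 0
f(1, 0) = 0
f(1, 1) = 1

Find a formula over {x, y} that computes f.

f(x, y) = x · y

The output is 1 only when every input is 1 — the AND of all inputs.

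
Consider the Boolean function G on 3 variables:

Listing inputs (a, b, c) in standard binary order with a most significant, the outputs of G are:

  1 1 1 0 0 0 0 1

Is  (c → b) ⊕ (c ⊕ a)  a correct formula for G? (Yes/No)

Check the formula against G row by row:
  a=0, b=0, c=0: formula gives 1, G = 1 ✓
  a=0, b=0, c=1: formula gives 1, G = 1 ✓
  a=0, b=1, c=0: formula gives 1, G = 1 ✓
  a=0, b=1, c=1: formula gives 0, G = 0 ✓
  a=1, b=0, c=0: formula gives 0, G = 0 ✓
  …and likewise for the remaining 3 rows.
Every row agrees, so the formula is equivalent.

Yes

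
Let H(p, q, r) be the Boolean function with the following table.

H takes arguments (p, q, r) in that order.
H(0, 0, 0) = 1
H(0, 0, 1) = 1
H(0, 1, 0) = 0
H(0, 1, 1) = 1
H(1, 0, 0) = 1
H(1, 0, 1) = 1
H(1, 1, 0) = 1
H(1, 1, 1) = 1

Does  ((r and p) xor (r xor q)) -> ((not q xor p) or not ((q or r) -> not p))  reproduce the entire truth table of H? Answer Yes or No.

Check the formula against H row by row:
  p=0, q=0, r=0: formula gives 1, H = 1 ✓
  p=0, q=0, r=1: formula gives 1, H = 1 ✓
  p=0, q=1, r=0: formula gives 0, H = 0 ✓
  p=0, q=1, r=1: formula gives 1, H = 1 ✓
  p=1, q=0, r=0: formula gives 1, H = 1 ✓
  …and likewise for the remaining 3 rows.
Every row agrees, so the formula is equivalent.

Yes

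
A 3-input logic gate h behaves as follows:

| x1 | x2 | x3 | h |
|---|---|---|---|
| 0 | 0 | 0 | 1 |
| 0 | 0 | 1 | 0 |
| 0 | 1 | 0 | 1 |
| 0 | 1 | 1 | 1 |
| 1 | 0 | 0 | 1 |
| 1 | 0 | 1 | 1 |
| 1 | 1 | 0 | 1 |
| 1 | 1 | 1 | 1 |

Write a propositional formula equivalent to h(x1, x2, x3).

h(x1, x2, x3) = ~((~x1 & ~x2) & x3)

h is 0 on exactly one input, (0,0,1), whose minterm is ¬x1·¬x2·x3. So h is the negation of that single conjunction.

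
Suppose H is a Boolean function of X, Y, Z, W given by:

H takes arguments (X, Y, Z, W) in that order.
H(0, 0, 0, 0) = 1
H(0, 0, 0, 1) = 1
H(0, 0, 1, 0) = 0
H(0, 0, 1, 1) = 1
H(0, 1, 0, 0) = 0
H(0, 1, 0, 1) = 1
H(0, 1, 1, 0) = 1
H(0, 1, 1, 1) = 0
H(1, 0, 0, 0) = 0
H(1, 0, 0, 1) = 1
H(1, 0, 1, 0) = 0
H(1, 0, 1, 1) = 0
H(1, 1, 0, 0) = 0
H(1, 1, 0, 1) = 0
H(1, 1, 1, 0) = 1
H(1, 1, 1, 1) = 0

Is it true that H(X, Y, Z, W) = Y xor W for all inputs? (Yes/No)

Evaluate Y xor W on each row and compare to H:
  X=0, Y=0, Z=0, W=0: formula gives 0, but H = 1 ✗
Row (0,0,0,0) is a counterexample, so the formula is not equivalent to H.

No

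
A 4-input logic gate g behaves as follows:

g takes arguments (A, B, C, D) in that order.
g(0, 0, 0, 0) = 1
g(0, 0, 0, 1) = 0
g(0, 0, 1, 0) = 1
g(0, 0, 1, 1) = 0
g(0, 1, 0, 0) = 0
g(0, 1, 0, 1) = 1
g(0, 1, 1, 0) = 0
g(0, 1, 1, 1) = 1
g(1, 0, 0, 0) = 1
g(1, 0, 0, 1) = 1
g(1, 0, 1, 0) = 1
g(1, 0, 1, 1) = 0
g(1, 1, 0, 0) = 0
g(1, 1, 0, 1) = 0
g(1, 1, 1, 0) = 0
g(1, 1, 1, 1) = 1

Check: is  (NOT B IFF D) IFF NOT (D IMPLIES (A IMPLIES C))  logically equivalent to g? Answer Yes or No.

Yes

Check the formula against g row by row:
  A=0, B=0, C=0, D=0: formula gives 1, g = 1 ✓
  A=0, B=0, C=0, D=1: formula gives 0, g = 0 ✓
  A=0, B=0, C=1, D=0: formula gives 1, g = 1 ✓
  A=0, B=0, C=1, D=1: formula gives 0, g = 0 ✓
  … (the remaining 12 rows also agree.)
No disagreement on any input; they are logically equivalent.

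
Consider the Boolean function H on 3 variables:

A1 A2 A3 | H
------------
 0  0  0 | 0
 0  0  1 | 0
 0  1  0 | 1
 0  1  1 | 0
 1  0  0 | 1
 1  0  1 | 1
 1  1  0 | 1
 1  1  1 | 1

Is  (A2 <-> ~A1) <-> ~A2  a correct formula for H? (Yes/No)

Check the formula against H row by row:
  A1=0, A2=0, A3=0: formula gives 0, H = 0 ✓
  A1=0, A2=0, A3=1: formula gives 0, H = 0 ✓
  A1=0, A2=1, A3=0: formula gives 0, but H = 1 ✗
Since they disagree at (0,1,0), the expression is not a correct formula for H.

No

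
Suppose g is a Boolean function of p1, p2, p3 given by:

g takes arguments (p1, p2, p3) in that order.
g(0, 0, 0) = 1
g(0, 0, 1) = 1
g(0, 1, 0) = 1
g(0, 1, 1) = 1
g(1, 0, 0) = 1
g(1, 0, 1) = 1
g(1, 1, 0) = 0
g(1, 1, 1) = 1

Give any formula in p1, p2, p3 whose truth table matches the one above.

g(p1, p2, p3) = ((p1 · p2) · p3')'

Only row (1,1,0) gives 0. So g is 1 everywhere except there — the complement of the minterm p1·p2·¬p3.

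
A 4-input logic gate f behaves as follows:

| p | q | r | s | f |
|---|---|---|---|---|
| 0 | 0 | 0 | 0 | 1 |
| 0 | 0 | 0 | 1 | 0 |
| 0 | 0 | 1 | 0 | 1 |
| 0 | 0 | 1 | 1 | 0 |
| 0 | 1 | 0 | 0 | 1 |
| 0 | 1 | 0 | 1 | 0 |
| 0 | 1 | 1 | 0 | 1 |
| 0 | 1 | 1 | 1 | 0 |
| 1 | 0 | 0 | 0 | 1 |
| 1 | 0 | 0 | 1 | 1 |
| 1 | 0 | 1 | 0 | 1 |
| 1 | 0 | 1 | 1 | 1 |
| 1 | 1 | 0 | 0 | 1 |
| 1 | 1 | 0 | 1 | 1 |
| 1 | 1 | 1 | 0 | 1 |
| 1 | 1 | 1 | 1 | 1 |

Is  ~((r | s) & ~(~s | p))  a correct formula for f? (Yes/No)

Yes

Test each input against both f and the formula:
  p=0, q=0, r=0, s=0: formula gives 1, f = 1 ✓
  p=0, q=0, r=0, s=1: formula gives 0, f = 0 ✓
  p=0, q=0, r=1, s=0: formula gives 1, f = 1 ✓
  p=0, q=0, r=1, s=1: formula gives 0, f = 0 ✓
  … (the remaining 12 rows also agree.)
Every row agrees, so the formula is equivalent.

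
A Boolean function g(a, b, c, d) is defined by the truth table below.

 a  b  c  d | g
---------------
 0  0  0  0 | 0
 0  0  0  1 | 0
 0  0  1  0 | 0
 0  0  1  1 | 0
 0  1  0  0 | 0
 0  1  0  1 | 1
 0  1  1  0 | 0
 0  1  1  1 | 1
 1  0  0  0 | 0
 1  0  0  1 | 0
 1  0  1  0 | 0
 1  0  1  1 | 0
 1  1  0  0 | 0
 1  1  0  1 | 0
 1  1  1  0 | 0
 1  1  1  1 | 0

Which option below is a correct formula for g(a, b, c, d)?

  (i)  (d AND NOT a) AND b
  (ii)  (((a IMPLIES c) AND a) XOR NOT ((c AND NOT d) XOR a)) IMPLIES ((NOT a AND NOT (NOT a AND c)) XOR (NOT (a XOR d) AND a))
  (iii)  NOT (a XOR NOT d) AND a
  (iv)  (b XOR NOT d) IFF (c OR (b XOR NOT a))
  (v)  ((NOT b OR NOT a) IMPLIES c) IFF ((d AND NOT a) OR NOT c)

(ii): at (0,0,0,0) it gives 1, but g = 0 — eliminated.
(iii): at (0,1,0,1) it gives 0, but g = 1 — eliminated.
(iv): at (0,0,0,0) it gives 1, but g = 0 — eliminated.
(v): at (0,0,1,1) it gives 1, but g = 0 — eliminated.
Only (i) survives; checking it on all 16 rows confirms it matches g.

i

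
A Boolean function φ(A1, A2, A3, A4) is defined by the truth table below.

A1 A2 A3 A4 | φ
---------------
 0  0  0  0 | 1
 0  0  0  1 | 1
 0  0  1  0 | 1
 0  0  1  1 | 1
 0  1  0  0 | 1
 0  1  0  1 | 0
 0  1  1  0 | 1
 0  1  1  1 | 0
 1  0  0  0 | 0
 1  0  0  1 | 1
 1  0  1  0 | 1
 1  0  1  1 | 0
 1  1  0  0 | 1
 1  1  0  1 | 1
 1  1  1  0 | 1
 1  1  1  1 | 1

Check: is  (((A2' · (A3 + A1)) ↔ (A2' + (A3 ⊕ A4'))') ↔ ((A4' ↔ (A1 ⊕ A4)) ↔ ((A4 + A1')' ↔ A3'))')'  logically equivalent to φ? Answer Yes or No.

Evaluate (((A2' · (A3 + A1)) ↔ (A2' + (A3 ⊕ A4'))') ↔ ((A4' ↔ (A1 ⊕ A4)) ↔ ((A4 + A1')' ↔ A3'))')' on each row and compare to φ:
  A1=0, A2=0, A3=0, A4=0: formula gives 1, φ = 1 ✓
  A1=0, A2=0, A3=0, A4=1: formula gives 1, φ = 1 ✓
  A1=0, A2=0, A3=1, A4=0: formula gives 1, φ = 1 ✓
  A1=0, A2=0, A3=1, A4=1: formula gives 1, φ = 1 ✓
  …and likewise for the remaining 12 rows.
All 16 rows match — the expression computes φ exactly.

Yes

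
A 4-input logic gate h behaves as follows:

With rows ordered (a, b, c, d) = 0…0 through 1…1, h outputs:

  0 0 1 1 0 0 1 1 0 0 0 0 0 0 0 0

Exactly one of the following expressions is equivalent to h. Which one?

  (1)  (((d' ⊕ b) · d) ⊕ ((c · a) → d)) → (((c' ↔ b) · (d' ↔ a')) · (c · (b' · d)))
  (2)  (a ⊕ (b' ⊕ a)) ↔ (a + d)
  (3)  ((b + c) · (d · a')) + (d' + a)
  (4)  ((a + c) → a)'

4

(1): at (0,0,1,0) it gives 0, but h = 1 — eliminated.
(2): at (0,0,0,1) it gives 1, but h = 0 — eliminated.
(3): at (0,0,0,0) it gives 1, but h = 0 — eliminated.
Only (4) survives; checking it on all 16 rows confirms it matches h.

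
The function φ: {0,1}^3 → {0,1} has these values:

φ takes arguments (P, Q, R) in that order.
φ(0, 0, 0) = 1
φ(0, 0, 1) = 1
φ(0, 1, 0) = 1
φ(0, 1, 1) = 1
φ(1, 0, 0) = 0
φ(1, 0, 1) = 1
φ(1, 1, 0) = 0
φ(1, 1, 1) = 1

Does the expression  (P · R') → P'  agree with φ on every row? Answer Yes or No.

Check the formula against φ row by row:
  P=0, Q=0, R=0: formula gives 1, φ = 1 ✓
  P=0, Q=0, R=1: formula gives 1, φ = 1 ✓
  P=0, Q=1, R=0: formula gives 1, φ = 1 ✓
  P=0, Q=1, R=1: formula gives 1, φ = 1 ✓
  P=1, Q=0, R=0: formula gives 0, φ = 0 ✓
  … (the remaining 3 rows also agree.)
All 8 rows match — the expression computes φ exactly.

Yes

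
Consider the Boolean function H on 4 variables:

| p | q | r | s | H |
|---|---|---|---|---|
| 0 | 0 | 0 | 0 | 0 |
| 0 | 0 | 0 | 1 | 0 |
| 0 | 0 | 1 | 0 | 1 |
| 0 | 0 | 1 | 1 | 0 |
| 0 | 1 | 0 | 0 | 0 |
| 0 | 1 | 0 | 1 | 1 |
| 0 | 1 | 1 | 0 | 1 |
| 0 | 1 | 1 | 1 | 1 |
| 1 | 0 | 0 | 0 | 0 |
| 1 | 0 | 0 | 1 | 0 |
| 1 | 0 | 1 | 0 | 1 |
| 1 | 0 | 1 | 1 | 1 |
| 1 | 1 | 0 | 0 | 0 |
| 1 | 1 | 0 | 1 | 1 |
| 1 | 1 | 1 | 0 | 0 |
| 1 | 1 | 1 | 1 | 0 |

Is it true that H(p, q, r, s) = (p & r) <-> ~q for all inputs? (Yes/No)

No

Check the formula against H row by row:
  p=0, q=0, r=0, s=0: formula gives 0, H = 0 ✓
  p=0, q=0, r=0, s=1: formula gives 0, H = 0 ✓
  p=0, q=0, r=1, s=0: formula gives 0, but H = 1 ✗
Since they disagree at (0,0,1,0), the expression is not a correct formula for H.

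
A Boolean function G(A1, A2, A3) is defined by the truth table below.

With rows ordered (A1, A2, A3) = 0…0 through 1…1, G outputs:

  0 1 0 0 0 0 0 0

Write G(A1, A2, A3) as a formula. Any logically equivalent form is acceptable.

Only row (0,0,1) gives 1. That row's minterm ¬A1·¬A2·A3 is G directly.

G(A1, A2, A3) = (NOT A1 AND NOT A2) AND A3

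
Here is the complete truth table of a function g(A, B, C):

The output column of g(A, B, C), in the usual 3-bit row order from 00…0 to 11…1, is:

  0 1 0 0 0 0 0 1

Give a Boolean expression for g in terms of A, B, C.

The 1-rows are (0,0,1), (1,1,1). Each contributes one minterm — ¬A·¬B·C; A·B·C — and their disjunction is a sum-of-products form of g.

g(A, B, C) = ((A' · B') · C) + ((A · B) · C)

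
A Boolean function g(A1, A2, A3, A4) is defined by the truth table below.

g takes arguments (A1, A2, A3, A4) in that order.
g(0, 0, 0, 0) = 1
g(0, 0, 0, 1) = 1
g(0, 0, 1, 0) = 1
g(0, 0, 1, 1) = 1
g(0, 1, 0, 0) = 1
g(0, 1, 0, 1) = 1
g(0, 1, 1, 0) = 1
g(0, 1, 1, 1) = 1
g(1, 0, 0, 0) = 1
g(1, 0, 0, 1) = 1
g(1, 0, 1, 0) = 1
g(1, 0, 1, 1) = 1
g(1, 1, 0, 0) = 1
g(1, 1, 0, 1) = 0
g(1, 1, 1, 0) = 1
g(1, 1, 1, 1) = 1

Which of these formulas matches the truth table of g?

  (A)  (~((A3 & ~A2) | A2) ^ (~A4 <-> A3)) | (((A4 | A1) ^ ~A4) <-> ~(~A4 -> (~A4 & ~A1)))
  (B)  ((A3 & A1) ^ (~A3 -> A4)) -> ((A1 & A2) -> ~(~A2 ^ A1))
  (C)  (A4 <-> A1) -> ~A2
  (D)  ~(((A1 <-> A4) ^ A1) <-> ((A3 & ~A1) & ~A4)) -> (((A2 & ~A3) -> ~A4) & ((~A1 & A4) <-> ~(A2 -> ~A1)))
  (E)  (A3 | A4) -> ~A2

(A) disagrees with g on (0,0,0,1) (formula → 0, table → 1); rule it out.
(C) disagrees with g on (0,1,0,0) (formula → 0, table → 1); rule it out.
(D) disagrees with g on (1,1,0,0) (formula → 0, table → 1); rule it out.
(E) disagrees with g on (0,1,0,1) (formula → 0, table → 1); rule it out.
(B) is the remaining candidate, and it agrees with g on all 16 inputs.

B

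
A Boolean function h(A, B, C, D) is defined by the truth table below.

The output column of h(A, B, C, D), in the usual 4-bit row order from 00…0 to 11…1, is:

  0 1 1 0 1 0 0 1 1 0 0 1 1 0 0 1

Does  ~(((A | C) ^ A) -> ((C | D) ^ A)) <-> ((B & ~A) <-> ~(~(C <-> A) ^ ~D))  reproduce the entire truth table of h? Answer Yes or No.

Yes

Evaluate ~(((A | C) ^ A) -> ((C | D) ^ A)) <-> ((B & ~A) <-> ~(~(C <-> A) ^ ~D)) on each row and compare to h:
  A=0, B=0, C=0, D=0: formula gives 0, h = 0 ✓
  A=0, B=0, C=0, D=1: formula gives 1, h = 1 ✓
  A=0, B=0, C=1, D=0: formula gives 1, h = 1 ✓
  A=0, B=0, C=1, D=1: formula gives 0, h = 0 ✓
  …and likewise for the remaining 12 rows.
All 16 rows match — the expression computes h exactly.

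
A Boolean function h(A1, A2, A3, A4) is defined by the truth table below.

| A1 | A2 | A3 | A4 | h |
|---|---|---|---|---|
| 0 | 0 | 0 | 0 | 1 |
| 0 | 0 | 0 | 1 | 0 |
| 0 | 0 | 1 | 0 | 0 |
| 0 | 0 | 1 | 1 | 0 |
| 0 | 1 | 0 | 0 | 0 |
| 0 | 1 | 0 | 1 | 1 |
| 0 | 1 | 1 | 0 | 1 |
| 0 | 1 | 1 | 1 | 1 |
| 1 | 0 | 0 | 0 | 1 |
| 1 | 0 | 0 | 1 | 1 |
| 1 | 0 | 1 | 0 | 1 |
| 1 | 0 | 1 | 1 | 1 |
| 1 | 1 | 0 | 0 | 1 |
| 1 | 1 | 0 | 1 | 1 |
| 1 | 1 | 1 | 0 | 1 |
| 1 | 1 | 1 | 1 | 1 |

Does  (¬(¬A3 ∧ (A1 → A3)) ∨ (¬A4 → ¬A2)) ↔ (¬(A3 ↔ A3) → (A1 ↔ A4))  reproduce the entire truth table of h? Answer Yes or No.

Evaluate (¬(¬A3 ∧ (A1 → A3)) ∨ (¬A4 → ¬A2)) ↔ (¬(A3 ↔ A3) → (A1 ↔ A4)) on each row and compare to h:
  A1=0, A2=0, A3=0, A4=0: formula gives 1, h = 1 ✓
  A1=0, A2=0, A3=0, A4=1: formula gives 1, but h = 0 ✗
Row (0,0,0,1) is a counterexample, so the formula is not equivalent to h.

No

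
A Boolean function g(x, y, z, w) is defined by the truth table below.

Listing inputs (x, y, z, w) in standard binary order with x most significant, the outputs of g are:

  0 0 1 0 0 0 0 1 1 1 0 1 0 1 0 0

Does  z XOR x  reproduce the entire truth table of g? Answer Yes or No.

Evaluate z XOR x on each row and compare to g:
  x=0, y=0, z=0, w=0: formula gives 0, g = 0 ✓
  x=0, y=0, z=0, w=1: formula gives 0, g = 0 ✓
  x=0, y=0, z=1, w=0: formula gives 1, g = 1 ✓
  x=0, y=0, z=1, w=1: formula gives 1, but g = 0 ✗
Row (0,0,1,1) is a counterexample, so the formula is not equivalent to g.

No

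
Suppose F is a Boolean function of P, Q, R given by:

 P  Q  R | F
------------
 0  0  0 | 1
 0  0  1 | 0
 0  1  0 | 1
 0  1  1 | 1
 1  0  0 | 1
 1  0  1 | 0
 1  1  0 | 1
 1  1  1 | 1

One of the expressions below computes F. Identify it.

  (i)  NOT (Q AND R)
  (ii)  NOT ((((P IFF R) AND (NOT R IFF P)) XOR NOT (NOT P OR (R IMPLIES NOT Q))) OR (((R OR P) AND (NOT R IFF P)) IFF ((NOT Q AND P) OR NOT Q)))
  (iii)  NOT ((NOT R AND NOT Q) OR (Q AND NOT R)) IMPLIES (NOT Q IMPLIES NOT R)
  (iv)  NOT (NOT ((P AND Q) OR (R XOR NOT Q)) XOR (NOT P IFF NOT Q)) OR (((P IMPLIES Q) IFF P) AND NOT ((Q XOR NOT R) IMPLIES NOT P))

(i) disagrees with F on (0,0,1) (formula → 1, table → 0); rule it out.
(ii) disagrees with F on (0,1,0) (formula → 0, table → 1); rule it out.
(iv) disagrees with F on (0,0,0) (formula → 0, table → 1); rule it out.
Only (iii) survives; checking it on all 8 rows confirms it matches F.

iii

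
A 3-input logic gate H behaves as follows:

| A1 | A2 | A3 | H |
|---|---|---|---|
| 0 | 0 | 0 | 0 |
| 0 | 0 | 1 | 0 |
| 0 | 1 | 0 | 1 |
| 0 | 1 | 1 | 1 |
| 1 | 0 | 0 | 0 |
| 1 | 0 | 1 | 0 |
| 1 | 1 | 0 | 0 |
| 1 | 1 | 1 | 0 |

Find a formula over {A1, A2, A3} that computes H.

H=1 on 2 inputs: (0,1,0), (0,1,1). Reading each as a conjunction of literals (¬A1·A2·¬A3, ¬A1·A2·A3) and taking the OR gives the canonical DNF.

H(A1, A2, A3) = ((¬A1 ∧ A2) ∧ ¬A3) ∨ ((¬A1 ∧ A2) ∧ A3)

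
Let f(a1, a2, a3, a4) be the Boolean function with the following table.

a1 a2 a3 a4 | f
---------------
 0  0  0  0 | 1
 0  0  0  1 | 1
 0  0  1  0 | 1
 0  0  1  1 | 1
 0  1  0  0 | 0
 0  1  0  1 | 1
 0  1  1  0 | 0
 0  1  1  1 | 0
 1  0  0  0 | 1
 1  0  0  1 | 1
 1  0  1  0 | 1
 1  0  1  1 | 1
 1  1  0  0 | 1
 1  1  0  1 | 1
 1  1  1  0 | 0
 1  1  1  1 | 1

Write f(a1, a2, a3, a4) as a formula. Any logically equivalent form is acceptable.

f(a1, a2, a3, a4) = ~((((((~a1 & a2) & ~a3) & ~a4) | (((~a1 & a2) & a3) & ~a4)) | (((~a1 & a2) & a3) & a4)) | (((a1 & a2) & a3) & ~a4))

The 0-rows are (0,1,0,0), (0,1,1,0), (0,1,1,1), (1,1,1,0). Take each as a conjunction (¬a1·a2·¬a3·¬a4, ¬a1·a2·a3·¬a4, ¬a1·a2·a3·a4, a1·a2·a3·¬a4), form their disjunction, and complement — that gives a formula that is 1 everywhere f is.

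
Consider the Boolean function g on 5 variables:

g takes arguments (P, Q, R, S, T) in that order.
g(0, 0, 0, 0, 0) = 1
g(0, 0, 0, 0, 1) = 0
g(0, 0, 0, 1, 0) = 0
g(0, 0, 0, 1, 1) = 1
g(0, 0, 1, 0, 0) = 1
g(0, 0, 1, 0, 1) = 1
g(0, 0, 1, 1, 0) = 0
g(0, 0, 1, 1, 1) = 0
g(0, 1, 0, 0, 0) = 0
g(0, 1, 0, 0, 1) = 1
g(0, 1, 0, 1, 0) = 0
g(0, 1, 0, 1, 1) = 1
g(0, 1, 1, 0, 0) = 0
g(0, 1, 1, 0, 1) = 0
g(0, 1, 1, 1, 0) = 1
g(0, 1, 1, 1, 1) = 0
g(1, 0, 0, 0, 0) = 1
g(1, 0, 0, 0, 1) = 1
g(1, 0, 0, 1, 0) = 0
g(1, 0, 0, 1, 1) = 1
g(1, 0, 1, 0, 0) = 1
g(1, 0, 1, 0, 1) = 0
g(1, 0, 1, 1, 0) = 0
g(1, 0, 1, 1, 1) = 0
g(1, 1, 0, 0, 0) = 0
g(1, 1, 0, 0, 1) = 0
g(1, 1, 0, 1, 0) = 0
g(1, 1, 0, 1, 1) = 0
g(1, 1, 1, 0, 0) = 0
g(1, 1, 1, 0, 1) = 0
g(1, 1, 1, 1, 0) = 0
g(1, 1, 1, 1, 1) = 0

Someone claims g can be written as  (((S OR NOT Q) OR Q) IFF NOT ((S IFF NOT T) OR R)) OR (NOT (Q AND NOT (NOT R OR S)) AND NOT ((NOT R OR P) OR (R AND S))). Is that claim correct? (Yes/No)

No

Test each input against both g and the formula:
  P=0, Q=0, R=0, S=0, T=0: formula gives 1, g = 1 ✓
  P=0, Q=0, R=0, S=0, T=1: formula gives 0, g = 0 ✓
  P=0, Q=0, R=0, S=1, T=0: formula gives 0, g = 0 ✓
  P=0, Q=0, R=0, S=1, T=1: formula gives 1, g = 1 ✓
  …
  P=0, Q=1, R=0, S=0, T=0: formula gives 1, but g = 0 ✗
Row (0,1,0,0,0) is a counterexample, so the formula is not equivalent to g.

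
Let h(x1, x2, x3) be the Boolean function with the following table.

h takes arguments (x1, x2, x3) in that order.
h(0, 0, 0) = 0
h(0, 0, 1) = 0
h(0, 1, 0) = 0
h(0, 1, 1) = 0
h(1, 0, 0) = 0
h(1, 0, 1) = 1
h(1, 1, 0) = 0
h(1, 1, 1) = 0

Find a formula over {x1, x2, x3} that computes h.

h(x1, x2, x3) = (x1 AND NOT x2) AND x3

h is 1 on exactly one input, (1,0,1), whose minterm is x1·¬x2·x3. So h is just that conjunction.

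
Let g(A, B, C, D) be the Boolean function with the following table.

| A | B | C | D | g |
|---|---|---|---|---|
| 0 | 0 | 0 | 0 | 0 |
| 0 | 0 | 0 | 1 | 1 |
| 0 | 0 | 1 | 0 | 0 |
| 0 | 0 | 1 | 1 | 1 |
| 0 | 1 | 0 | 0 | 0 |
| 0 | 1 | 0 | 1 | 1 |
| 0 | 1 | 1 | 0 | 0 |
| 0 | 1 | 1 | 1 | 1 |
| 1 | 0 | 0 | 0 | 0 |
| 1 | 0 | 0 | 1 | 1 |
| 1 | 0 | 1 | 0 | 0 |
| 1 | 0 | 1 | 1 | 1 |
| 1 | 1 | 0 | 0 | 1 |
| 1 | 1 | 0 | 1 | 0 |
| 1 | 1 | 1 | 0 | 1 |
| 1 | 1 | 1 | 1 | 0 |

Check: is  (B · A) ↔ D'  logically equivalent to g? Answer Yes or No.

Check the formula against g row by row:
  A=0, B=0, C=0, D=0: formula gives 0, g = 0 ✓
  A=0, B=0, C=0, D=1: formula gives 1, g = 1 ✓
  A=0, B=0, C=1, D=0: formula gives 0, g = 0 ✓
  A=0, B=0, C=1, D=1: formula gives 1, g = 1 ✓
  …and likewise for the remaining 12 rows.
Every row agrees, so the formula is equivalent.

Yes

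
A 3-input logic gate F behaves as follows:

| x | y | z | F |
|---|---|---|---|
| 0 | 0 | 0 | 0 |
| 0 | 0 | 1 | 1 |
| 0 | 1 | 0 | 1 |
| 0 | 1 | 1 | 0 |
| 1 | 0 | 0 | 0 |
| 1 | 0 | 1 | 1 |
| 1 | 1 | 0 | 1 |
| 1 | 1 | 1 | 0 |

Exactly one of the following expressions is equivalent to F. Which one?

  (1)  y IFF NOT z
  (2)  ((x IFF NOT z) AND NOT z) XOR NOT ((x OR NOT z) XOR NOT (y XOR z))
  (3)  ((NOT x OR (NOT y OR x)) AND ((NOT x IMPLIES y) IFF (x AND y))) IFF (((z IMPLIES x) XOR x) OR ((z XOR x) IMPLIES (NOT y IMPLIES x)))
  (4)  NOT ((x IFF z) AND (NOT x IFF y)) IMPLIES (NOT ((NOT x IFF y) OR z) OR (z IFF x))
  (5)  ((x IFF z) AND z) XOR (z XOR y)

1

(2) fails at (0,0,0): the formula yields 1, F is 0.
(3) fails at (0,0,0): the formula yields 1, F is 0.
(4) fails at (0,0,0): the formula yields 1, F is 0.
(5) fails at (1,0,1): the formula yields 0, F is 1.
(1) is the remaining candidate, and it agrees with F on all 8 inputs.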